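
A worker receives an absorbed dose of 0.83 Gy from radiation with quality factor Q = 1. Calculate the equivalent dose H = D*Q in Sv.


H = D * Q
H = 0.83 * 1
H = 0.83000 Sv

0.83000


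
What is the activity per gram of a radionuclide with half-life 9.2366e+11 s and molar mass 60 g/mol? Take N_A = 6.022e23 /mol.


lambda = ln(2) / t_half = ln(2) / 9.2366e+11 = 7.504354e-13 /s
SA = lambda * N_A / M
SA = 7.504354e-13 * 6.022e23 / 60
SA = 7.5319e+09 Bq/g

7.5319e+09


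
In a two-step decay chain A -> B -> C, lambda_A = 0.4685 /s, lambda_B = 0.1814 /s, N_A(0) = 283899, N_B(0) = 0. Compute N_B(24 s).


N_B(t) = lambda_A * N_A0 / (lambda_B - lambda_A) * [exp(-lambda_A*t) - exp(-lambda_B*t)]
exp(-0.4685*24) = 1.308558e-05; exp(-0.1814*24) = 0.01286043
N_B = 0.4685 * 283899 / (0.1814 - 0.4685) * (1.308558e-05 - 0.01286043)
N_B = 5951.9

5951.9


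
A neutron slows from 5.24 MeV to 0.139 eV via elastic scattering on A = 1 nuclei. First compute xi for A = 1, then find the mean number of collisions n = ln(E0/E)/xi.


xi = 1 + (A-1)^2/(2A)*ln((A-1)/(A+1)) = 1 (for A = 1)
n = ln(E0/E) / xi
n = ln(5.24e6 / 0.139) / 1
n = ln(3.769784e+07) / 1 = 17.445

17.445


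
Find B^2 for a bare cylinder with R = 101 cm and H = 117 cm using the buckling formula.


B^2 = (2.405/R)^2 + (pi/H)^2
B^2 = (2.405/101)^2 + (pi/117)^2
B^2 = 0.0012880 /cm^2

0.0012880


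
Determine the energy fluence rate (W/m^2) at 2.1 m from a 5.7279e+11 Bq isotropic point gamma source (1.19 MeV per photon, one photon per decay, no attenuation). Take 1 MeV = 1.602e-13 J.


psi = A * E * 1.602e-13 / (4*pi*r^2)
psi = 5.7279e+11 * 1.19 * 1.602e-13 / (4*pi*2.1^2)
psi = 0.0019704 W/m^2

0.0019704


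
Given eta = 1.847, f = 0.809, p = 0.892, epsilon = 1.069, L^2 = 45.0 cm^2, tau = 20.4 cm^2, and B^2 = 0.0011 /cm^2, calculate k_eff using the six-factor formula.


k_inf = eta*f*p*eps = 1.847*0.809*0.892*1.069 = 1.424813
P_TNL = 1/(1 + L^2*B^2) = 1/(1 + 45.0*0.0011) = 0.9528347
P_FNL = exp(-B^2*tau) = exp(-0.0011*20.4) = 0.9778099
k_eff = k_inf * P_TNL * P_FNL = 1.424813 * 0.9528347 * 0.9778099
k_eff = 1.3275

1.3275


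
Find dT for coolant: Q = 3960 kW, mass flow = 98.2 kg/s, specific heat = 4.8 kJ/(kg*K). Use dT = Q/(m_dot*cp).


dT = Q / (m_dot * cp)
dT = 3960 / (98.2 * 4.8)
dT = 8.4012 C

8.4012


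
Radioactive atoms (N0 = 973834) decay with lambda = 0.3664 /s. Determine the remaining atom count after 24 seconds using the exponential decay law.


N = N0 * exp(-lambda * t)
N = 973834 * exp(-0.3664 * 24)
N = 147.73

147.73


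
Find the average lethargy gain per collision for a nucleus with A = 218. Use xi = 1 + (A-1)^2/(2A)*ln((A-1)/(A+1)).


xi = 1 + (A-1)^2/(2A) * ln((A-1)/(A+1))
xi = 1 + (218-1)^2/(2*218) * ln((218-1)/(218 +1))
xi = 0.0091463

0.0091463


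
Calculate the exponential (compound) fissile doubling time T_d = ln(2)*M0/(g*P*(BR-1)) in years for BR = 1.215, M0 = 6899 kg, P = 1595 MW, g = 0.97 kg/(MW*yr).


Breeding gain G = BR - 1 = 1.215 - 1 = 0.215
Fissile production rate = g * P * G = 0.97 * 1595 * 0.215 = 332.63725 kg/yr
T_d = ln(2) * M0 / (g * P * G)
T_d = ln(2) * 6899 / 332.63725 = 14.376 yr

14.376


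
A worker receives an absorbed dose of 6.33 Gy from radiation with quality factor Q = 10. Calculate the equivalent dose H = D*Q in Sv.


H = D * Q
H = 6.33 * 10
H = 63.300 Sv

63.300


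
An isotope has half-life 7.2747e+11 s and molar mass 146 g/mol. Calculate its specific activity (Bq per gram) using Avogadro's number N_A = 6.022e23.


lambda = ln(2) / t_half = ln(2) / 7.2747e+11 = 9.528189e-13 /s
SA = lambda * N_A / M
SA = 9.528189e-13 * 6.022e23 / 146
SA = 3.9301e+09 Bq/g

3.9301e+09


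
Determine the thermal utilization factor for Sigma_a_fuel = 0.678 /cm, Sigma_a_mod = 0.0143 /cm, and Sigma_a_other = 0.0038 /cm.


f = Sigma_a_fuel / (Sigma_a_fuel + Sigma_a_mod + Sigma_a_other)
f = 0.678 / (0.678 + 0.0143 + 0.0038)
f = 0.97400

0.97400


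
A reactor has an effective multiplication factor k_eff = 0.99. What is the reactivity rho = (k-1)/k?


rho = (k_eff - 1) / k_eff
rho = (0.99 - 1) / 0.99
rho = -0.010101

-0.010101


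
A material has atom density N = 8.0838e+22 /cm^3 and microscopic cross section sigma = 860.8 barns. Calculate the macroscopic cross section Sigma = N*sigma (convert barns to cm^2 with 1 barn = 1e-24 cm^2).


Sigma = N * sigma_barns * 1e-24
Sigma = 8.0838e+22 * 860.8 * 1e-24
Sigma = 69.585 /cm

69.585


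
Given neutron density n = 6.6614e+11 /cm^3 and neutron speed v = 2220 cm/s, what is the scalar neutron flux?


phi = n * v
phi = 6.6614e+11 * 2220
phi = 1.4788e+15 /cm^2/s

1.4788e+15


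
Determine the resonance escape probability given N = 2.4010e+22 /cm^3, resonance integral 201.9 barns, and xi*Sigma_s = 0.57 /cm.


p = exp(-N * I * 1e-24 / (xi*Sigma_s))
p = exp(-2.4010e+22 * 201.9 * 1e-24 / 0.57)
p = 2.0254e-04

2.0254e-04


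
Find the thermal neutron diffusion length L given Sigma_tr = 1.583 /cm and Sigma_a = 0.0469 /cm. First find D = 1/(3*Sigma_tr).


D = 1 / (3 * Sigma_tr) = 1 / (3 * 1.583) = 0.2105706 cm
L = sqrt(D / Sigma_a)
L = sqrt(0.2105706 / 0.0469)
L = 2.1189 cm

2.1189


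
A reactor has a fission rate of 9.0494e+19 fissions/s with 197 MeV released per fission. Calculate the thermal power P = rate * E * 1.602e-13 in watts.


P = fission_rate * E_MeV * 1.602e-13
P = 9.0494e+19 * 197 * 1.602e-13
P = 2.8559e+09 W

2.8559e+09


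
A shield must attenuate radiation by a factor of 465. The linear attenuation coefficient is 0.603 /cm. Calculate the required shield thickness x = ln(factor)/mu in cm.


x = ln(factor) / mu
x = ln(465) / 0.603
x = 10.186 cm

10.186


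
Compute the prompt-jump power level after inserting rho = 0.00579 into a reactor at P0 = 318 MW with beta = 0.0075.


P1/P0 = beta / (beta - rho)
P1/P0 = 0.0075 / (0.0075 - 0.00579) = 4.385965
P1 = 318 * 4.385965 = 1394.7 MW

1394.7


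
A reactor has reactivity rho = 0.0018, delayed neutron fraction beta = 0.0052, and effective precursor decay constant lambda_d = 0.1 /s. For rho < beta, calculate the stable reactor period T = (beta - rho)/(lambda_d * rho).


T = (beta - rho) / (lambda_d * rho)
T = (0.0052 - 0.0018) / (0.1 * 0.0018)
T = 18.889 s

18.889


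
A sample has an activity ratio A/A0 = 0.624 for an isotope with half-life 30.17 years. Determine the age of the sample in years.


lambda = ln(2) / t_half = ln(2) / 30.17 = 0.02297472 /yr
t = -ln(A/A0) / lambda
t = -ln(0.624) / 0.02297472
t = 20.527 yr

20.527


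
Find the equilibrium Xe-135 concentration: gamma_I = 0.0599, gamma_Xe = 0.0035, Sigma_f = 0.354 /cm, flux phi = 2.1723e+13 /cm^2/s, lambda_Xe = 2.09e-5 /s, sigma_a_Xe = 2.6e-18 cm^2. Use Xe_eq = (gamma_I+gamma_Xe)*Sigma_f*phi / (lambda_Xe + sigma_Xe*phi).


Xe_eq = (gamma_I + gamma_Xe) * Sigma_f * phi / (lambda_Xe + sigma_Xe * phi)
Numerator = (0.0599 + 0.0035) * 0.354 * 2.1723e+13 = 4.875423e+11
Denominator = 2.09e-5 + 2.6e-18 * 2.1723e+13 = 7.737980e-05
Xe_eq = 4.875423e+11 / 7.737980e-05 = 6.3006e+15 /cm^3

6.3006e+15


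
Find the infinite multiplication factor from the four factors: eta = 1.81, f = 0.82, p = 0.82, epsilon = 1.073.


k_inf = eta * f * p * epsilon
k_inf = 1.81 * 0.82 * 0.82 * 1.073
k_inf = 1.3059

1.3059


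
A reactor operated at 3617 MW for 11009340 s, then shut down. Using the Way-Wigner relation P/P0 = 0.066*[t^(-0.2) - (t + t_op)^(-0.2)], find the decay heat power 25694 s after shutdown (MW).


P/P0 = 0.066 * [t^(-0.2) - (t + t_op)^(-0.2)]
P/P0 = 0.066 * [25694^(-0.2) - (25694 + 11009340)^(-0.2)]
P/P0 = 0.066 * [0.1312302 - 0.03903420] = 0.006084936
P = 3617 * 0.006084936 = 22.009 MW

22.009


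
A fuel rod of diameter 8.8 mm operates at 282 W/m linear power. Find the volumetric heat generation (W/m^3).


r = D / 2 / 1000 = 8.8 / 2 / 1000 = 0.0044 m
q''' = q' / (pi * r^2)
q''' = 282 / (pi * 0.0044^2)
q''' = 4.6365e+06 W/m^3

4.6365e+06


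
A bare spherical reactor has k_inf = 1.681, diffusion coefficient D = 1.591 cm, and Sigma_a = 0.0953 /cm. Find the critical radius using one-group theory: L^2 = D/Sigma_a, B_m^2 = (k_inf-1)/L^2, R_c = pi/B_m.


L^2 = D / Sigma_a = 1.591 / 0.0953 = 16.69465 cm^2
B_m^2 = (k_inf - 1) / L^2 = (1.681 - 1) / 16.69465 = 0.04079151 /cm^2
For a bare sphere: B_g = pi/R, so R_c = pi / sqrt(B_m^2)
R_c = pi / sqrt(0.04079151) = 15.555 cm

15.555


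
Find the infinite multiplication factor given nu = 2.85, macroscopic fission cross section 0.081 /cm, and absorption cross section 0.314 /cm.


k_inf = nu * Sigma_f / Sigma_a
k_inf = 2.85 * 0.081 / 0.314
k_inf = 0.73519

0.73519


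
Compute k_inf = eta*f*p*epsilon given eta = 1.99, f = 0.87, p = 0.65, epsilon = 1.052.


k_inf = eta * f * p * epsilon
k_inf = 1.99 * 0.87 * 0.65 * 1.052
k_inf = 1.1839

1.1839


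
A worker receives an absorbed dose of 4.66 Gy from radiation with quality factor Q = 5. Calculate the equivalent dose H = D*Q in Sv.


H = D * Q
H = 4.66 * 5
H = 23.300 Sv

23.300


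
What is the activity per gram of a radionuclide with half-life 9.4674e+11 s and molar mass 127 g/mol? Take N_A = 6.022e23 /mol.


lambda = ln(2) / t_half = ln(2) / 9.4674e+11 = 7.321410e-13 /s
SA = lambda * N_A / M
SA = 7.321410e-13 * 6.022e23 / 127
SA = 3.4716e+09 Bq/g

3.4716e+09


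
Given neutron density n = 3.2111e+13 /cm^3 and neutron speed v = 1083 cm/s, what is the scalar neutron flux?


phi = n * v
phi = 3.2111e+13 * 1083
phi = 3.4776e+16 /cm^2/s

3.4776e+16


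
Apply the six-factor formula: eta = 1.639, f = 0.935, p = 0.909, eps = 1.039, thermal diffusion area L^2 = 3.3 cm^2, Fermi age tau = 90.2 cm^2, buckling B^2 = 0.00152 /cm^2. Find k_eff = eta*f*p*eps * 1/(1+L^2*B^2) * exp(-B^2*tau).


k_inf = eta*f*p*eps = 1.639*0.935*0.909*1.039 = 1.447338
P_TNL = 1/(1 + L^2*B^2) = 1/(1 + 3.3*0.00152) = 0.9950090
P_FNL = exp(-B^2*tau) = exp(-0.00152*90.2) = 0.8718795
k_eff = k_inf * P_TNL * P_FNL = 1.447338 * 0.9950090 * 0.8718795
k_eff = 1.2556

1.2556


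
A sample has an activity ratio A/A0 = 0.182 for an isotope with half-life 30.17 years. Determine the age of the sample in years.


lambda = ln(2) / t_half = ln(2) / 30.17 = 0.02297472 /yr
t = -ln(A/A0) / lambda
t = -ln(0.182) / 0.02297472
t = 74.158 yr

74.158


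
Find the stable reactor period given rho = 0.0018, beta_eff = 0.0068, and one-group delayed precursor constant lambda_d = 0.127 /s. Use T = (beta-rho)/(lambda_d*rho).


T = (beta - rho) / (lambda_d * rho)
T = (0.0068 - 0.0018) / (0.127 * 0.0018)
T = 21.872 s

21.872


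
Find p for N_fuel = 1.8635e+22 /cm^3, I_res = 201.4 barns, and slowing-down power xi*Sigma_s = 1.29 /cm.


p = exp(-N * I * 1e-24 / (xi*Sigma_s))
p = exp(-1.8635e+22 * 201.4 * 1e-24 / 1.29)
p = 0.054510

0.054510


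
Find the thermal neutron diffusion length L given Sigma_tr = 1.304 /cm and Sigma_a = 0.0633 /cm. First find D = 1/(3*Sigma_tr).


D = 1 / (3 * Sigma_tr) = 1 / (3 * 1.304) = 0.2556237 cm
L = sqrt(D / Sigma_a)
L = sqrt(0.2556237 / 0.0633)
L = 2.0095 cm

2.0095


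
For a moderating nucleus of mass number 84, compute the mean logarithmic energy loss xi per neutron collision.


xi = 1 + (A-1)^2/(2A) * ln((A-1)/(A+1))
xi = 1 + (84-1)^2/(2*84) * ln((84-1)/(84 +1))
xi = 0.023622

0.023622


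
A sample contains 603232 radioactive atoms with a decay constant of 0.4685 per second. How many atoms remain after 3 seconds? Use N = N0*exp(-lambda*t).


N = N0 * exp(-lambda * t)
N = 603232 * exp(-0.4685 * 3)
N = 147939

147939


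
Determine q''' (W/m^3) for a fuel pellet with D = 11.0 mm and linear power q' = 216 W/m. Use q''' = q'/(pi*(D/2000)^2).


r = D / 2 / 1000 = 11.0 / 2 / 1000 = 0.0055 m
q''' = q' / (pi * r^2)
q''' = 216 / (pi * 0.0055^2)
q''' = 2.2729e+06 W/m^3

2.2729e+06


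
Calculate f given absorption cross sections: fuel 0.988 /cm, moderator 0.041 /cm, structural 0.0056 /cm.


f = Sigma_a_fuel / (Sigma_a_fuel + Sigma_a_mod + Sigma_a_other)
f = 0.988 / (0.988 + 0.041 + 0.0056)
f = 0.95496

0.95496


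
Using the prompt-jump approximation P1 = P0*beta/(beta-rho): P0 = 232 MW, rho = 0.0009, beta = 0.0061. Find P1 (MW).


P1/P0 = beta / (beta - rho)
P1/P0 = 0.0061 / (0.0061 - 0.0009) = 1.173077
P1 = 232 * 1.173077 = 272.15 MW

272.15


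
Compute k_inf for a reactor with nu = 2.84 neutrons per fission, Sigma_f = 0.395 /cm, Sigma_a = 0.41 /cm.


k_inf = nu * Sigma_f / Sigma_a
k_inf = 2.84 * 0.395 / 0.41
k_inf = 2.7361

2.7361


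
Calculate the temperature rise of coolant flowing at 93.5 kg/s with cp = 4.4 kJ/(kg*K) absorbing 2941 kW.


dT = Q / (m_dot * cp)
dT = 2941 / (93.5 * 4.4)
dT = 7.1488 C

7.1488


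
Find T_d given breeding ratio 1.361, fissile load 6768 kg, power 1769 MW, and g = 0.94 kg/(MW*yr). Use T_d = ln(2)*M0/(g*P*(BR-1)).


Breeding gain G = BR - 1 = 1.361 - 1 = 0.361
Fissile production rate = g * P * G = 0.94 * 1769 * 0.361 = 600.29246 kg/yr
T_d = ln(2) * M0 / (g * P * G)
T_d = ln(2) * 6768 / 600.29246 = 7.8149 yr

7.8149


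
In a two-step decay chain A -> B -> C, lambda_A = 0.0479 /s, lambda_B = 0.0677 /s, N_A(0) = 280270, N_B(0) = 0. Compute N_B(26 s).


N_B(t) = lambda_A * N_A0 / (lambda_B - lambda_A) * [exp(-lambda_A*t) - exp(-lambda_B*t)]
exp(-0.0479*26) = 0.2878258; exp(-0.0677*26) = 0.1720105
N_B = 0.0479 * 280270 / (0.0677 - 0.0479) * (0.2878258 - 0.1720105)
N_B = 78526

78526


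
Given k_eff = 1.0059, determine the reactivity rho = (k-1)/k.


rho = (k_eff - 1) / k_eff
rho = (1.0059 - 1) / 1.0059
rho = 0.0058654

0.0058654


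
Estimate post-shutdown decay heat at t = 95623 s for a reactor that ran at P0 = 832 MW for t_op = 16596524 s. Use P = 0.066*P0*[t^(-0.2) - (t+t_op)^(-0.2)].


P/P0 = 0.066 * [t^(-0.2) - (t + t_op)^(-0.2)]
P/P0 = 0.066 * [95623^(-0.2) - (95623 + 16596524)^(-0.2)]
P/P0 = 0.066 * [0.1008992 - 0.03593334] = 0.004287747
P = 832 * 0.004287747 = 3.5674 MW

3.5674


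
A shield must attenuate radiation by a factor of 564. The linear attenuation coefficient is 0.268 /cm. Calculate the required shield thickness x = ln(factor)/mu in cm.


x = ln(factor) / mu
x = ln(564) / 0.268
x = 23.638 cm

23.638


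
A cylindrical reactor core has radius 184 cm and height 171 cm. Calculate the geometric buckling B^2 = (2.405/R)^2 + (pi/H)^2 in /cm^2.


B^2 = (2.405/R)^2 + (pi/H)^2
B^2 = (2.405/184)^2 + (pi/171)^2
B^2 = 5.0837e-04 /cm^2

5.0837e-04


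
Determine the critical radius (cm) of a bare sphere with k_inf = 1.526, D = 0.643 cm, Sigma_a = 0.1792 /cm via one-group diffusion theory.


L^2 = D / Sigma_a = 0.643 / 0.1792 = 3.588170 cm^2
B_m^2 = (k_inf - 1) / L^2 = (1.526 - 1) / 3.588170 = 0.1465928 /cm^2
For a bare sphere: B_g = pi/R, so R_c = pi / sqrt(B_m^2)
R_c = pi / sqrt(0.1465928) = 8.2053 cm

8.2053


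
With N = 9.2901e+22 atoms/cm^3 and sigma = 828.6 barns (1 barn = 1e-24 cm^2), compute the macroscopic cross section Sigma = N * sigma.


Sigma = N * sigma_barns * 1e-24
Sigma = 9.2901e+22 * 828.6 * 1e-24
Sigma = 76.978 /cm

76.978


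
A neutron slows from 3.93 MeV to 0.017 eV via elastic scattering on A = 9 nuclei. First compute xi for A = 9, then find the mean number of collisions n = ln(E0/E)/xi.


xi = 1 + (A-1)^2/(2A)*ln((A-1)/(A+1)) = 0.2066007 (for A = 9)
n = ln(E0/E) / xi
n = ln(3.93e6 / 0.017) / 0.2066007
n = ln(2.311765e+08) / 0.2066007 = 93.217

93.217


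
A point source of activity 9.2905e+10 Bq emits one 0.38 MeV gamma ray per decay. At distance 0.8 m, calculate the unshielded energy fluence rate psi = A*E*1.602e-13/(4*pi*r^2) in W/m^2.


psi = A * E * 1.602e-13 / (4*pi*r^2)
psi = 9.2905e+10 * 0.38 * 1.602e-13 / (4*pi*0.8^2)
psi = 7.0323e-04 W/m^2

7.0323e-04


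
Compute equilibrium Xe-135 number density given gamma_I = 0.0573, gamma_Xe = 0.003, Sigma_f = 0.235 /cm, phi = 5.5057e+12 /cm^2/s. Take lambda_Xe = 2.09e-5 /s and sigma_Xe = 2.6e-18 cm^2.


Xe_eq = (gamma_I + gamma_Xe) * Sigma_f * phi / (lambda_Xe + sigma_Xe * phi)
Numerator = (0.0573 + 0.003) * 0.235 * 5.5057e+12 = 7.801852e+10
Denominator = 2.09e-5 + 2.6e-18 * 5.5057e+12 = 3.521482e-05
Xe_eq = 7.801852e+10 / 3.521482e-05 = 2.2155e+15 /cm^3

2.2155e+15


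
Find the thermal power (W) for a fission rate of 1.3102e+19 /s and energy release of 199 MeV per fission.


P = fission_rate * E_MeV * 1.602e-13
P = 1.3102e+19 * 199 * 1.602e-13
P = 4.1769e+08 W

4.1769e+08


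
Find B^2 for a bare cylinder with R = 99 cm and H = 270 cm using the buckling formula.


B^2 = (2.405/R)^2 + (pi/H)^2
B^2 = (2.405/99)^2 + (pi/270)^2
B^2 = 7.2553e-04 /cm^2

7.2553e-04


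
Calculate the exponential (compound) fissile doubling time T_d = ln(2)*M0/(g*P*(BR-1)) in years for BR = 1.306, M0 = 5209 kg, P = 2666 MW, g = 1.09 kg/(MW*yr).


Breeding gain G = BR - 1 = 1.306 - 1 = 0.306
Fissile production rate = g * P * G = 1.09 * 2666 * 0.306 = 889.21764 kg/yr
T_d = ln(2) * M0 / (g * P * G)
T_d = ln(2) * 5209 / 889.21764 = 4.0604 yr

4.0604


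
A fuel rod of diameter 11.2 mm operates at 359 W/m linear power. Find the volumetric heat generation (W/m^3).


r = D / 2 / 1000 = 11.2 / 2 / 1000 = 0.0056 m
q''' = q' / (pi * r^2)
q''' = 359 / (pi * 0.0056^2)
q''' = 3.6439e+06 W/m^3

3.6439e+06


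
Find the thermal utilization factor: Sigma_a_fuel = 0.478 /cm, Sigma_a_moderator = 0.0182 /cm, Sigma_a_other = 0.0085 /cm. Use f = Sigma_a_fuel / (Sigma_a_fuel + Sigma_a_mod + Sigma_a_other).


f = Sigma_a_fuel / (Sigma_a_fuel + Sigma_a_mod + Sigma_a_other)
f = 0.478 / (0.478 + 0.0182 + 0.0085)
f = 0.94710

0.94710


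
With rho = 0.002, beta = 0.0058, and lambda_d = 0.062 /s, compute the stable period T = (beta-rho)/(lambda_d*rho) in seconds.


T = (beta - rho) / (lambda_d * rho)
T = (0.0058 - 0.002) / (0.062 * 0.002)
T = 30.645 s

30.645


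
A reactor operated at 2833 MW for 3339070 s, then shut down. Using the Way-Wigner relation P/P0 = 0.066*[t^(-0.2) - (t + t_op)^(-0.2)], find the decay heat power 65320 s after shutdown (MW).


P/P0 = 0.066 * [t^(-0.2) - (t + t_op)^(-0.2)]
P/P0 = 0.066 * [65320^(-0.2) - (65320 + 3339070)^(-0.2)]
P/P0 = 0.066 * [0.1088907 - 0.04938467] = 0.003927398
P = 2833 * 0.003927398 = 11.126 MW

11.126


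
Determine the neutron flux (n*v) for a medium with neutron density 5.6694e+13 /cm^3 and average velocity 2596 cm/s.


phi = n * v
phi = 5.6694e+13 * 2596
phi = 1.4718e+17 /cm^2/s

1.4718e+17


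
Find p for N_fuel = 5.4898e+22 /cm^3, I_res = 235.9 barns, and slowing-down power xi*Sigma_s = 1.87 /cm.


p = exp(-N * I * 1e-24 / (xi*Sigma_s))
p = exp(-5.4898e+22 * 235.9 * 1e-24 / 1.87)
p = 9.8254e-04

9.8254e-04


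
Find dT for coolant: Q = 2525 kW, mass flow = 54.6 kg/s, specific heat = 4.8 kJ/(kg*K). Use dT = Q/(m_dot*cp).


dT = Q / (m_dot * cp)
dT = 2525 / (54.6 * 4.8)
dT = 9.6345 C

9.6345


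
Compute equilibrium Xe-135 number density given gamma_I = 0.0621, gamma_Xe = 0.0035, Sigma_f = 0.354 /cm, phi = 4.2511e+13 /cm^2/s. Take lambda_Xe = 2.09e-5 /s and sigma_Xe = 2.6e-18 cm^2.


Xe_eq = (gamma_I + gamma_Xe) * Sigma_f * phi / (lambda_Xe + sigma_Xe * phi)
Numerator = (0.0621 + 0.0035) * 0.354 * 4.2511e+13 = 9.872074e+11
Denominator = 2.09e-5 + 2.6e-18 * 4.2511e+13 = 1.314286e-04
Xe_eq = 9.872074e+11 / 1.314286e-04 = 7.5114e+15 /cm^3

7.5114e+15


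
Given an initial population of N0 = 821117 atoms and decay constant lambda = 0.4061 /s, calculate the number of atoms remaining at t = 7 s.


N = N0 * exp(-lambda * t)
N = 821117 * exp(-0.4061 * 7)
N = 47845

47845


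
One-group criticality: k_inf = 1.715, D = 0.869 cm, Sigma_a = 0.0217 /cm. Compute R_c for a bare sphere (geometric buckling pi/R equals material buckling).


L^2 = D / Sigma_a = 0.869 / 0.0217 = 40.04608 cm^2
B_m^2 = (k_inf - 1) / L^2 = (1.715 - 1) / 40.04608 = 0.01785443 /cm^2
For a bare sphere: B_g = pi/R, so R_c = pi / sqrt(B_m^2)
R_c = pi / sqrt(0.01785443) = 23.511 cm

23.511


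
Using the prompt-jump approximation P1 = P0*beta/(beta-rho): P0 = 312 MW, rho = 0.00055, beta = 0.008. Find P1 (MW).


P1/P0 = beta / (beta - rho)
P1/P0 = 0.008 / (0.008 - 0.00055) = 1.073826
P1 = 312 * 1.073826 = 335.03 MW

335.03


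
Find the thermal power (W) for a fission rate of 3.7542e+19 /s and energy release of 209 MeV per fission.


P = fission_rate * E_MeV * 1.602e-13
P = 3.7542e+19 * 209 * 1.602e-13
P = 1.2570e+09 W

1.2570e+09


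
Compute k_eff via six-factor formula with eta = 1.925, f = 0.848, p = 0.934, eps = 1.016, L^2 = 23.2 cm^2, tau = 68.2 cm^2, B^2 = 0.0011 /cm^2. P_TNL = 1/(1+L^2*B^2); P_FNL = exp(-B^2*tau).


k_inf = eta*f*p*eps = 1.925*0.848*0.934*1.016 = 1.549056
P_TNL = 1/(1 + L^2*B^2) = 1/(1 + 23.2*0.0011) = 0.9751151
P_FNL = exp(-B^2*tau) = exp(-0.0011*68.2) = 0.9277249
k_eff = k_inf * P_TNL * P_FNL = 1.549056 * 0.9751151 * 0.9277249
k_eff = 1.4013

1.4013


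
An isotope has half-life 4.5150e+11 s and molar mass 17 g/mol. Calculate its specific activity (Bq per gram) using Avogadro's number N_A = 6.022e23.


lambda = ln(2) / t_half = ln(2) / 4.5150e+11 = 1.535210e-12 /s
SA = lambda * N_A / M
SA = 1.535210e-12 * 6.022e23 / 17
SA = 5.4383e+10 Bq/g

5.4383e+10


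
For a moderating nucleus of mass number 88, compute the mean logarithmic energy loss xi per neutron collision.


xi = 1 + (A-1)^2/(2A) * ln((A-1)/(A+1))
xi = 1 + (88-1)^2/(2*88) * ln((88-1)/(88 +1))
xi = 0.022556

0.022556


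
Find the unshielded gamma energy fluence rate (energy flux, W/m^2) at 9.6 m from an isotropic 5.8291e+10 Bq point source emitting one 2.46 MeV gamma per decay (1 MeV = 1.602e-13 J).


psi = A * E * 1.602e-13 / (4*pi*r^2)
psi = 5.8291e+10 * 2.46 * 1.602e-13 / (4*pi*9.6^2)
psi = 1.9836e-05 W/m^2

1.9836e-05


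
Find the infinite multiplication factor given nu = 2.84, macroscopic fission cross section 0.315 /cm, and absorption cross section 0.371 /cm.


k_inf = nu * Sigma_f / Sigma_a
k_inf = 2.84 * 0.315 / 0.371
k_inf = 2.4113

2.4113


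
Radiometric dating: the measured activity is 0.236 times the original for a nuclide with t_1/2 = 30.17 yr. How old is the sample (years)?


lambda = ln(2) / t_half = ln(2) / 30.17 = 0.02297472 /yr
t = -ln(A/A0) / lambda
t = -ln(0.236) / 0.02297472
t = 62.848 yr

62.848


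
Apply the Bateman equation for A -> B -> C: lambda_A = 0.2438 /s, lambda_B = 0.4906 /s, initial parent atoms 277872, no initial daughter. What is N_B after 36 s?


N_B(t) = lambda_A * N_A0 / (lambda_B - lambda_A) * [exp(-lambda_A*t) - exp(-lambda_B*t)]
exp(-0.2438*36) = 1.542710e-04; exp(-0.4906*36) = 2.136312e-08
N_B = 0.2438 * 277872 / (0.4906 - 0.2438) * (1.542710e-04 - 2.136312e-08)
N_B = 42.341

42.341


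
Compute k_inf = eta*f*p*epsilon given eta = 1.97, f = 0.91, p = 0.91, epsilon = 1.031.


k_inf = eta * f * p * epsilon
k_inf = 1.97 * 0.91 * 0.91 * 1.031
k_inf = 1.6819

1.6819


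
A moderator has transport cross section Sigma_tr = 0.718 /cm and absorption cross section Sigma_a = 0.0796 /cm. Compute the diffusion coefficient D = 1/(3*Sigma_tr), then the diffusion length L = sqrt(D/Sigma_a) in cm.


D = 1 / (3 * Sigma_tr) = 1 / (3 * 0.718) = 0.4642526 cm
L = sqrt(D / Sigma_a)
L = sqrt(0.4642526 / 0.0796)
L = 2.4150 cm

2.4150


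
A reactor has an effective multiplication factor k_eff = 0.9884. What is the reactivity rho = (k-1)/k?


rho = (k_eff - 1) / k_eff
rho = (0.9884 - 1) / 0.9884
rho = -0.011736

-0.011736


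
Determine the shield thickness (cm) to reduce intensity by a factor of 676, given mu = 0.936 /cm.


x = ln(factor) / mu
x = ln(676) / 0.936
x = 6.9617 cm

6.9617


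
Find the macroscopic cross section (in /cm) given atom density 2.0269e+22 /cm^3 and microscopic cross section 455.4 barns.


Sigma = N * sigma_barns * 1e-24
Sigma = 2.0269e+22 * 455.4 * 1e-24
Sigma = 9.2305 /cm

9.2305


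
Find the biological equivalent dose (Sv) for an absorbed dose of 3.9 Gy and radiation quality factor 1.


H = D * Q
H = 3.9 * 1
H = 3.9000 Sv

3.9000


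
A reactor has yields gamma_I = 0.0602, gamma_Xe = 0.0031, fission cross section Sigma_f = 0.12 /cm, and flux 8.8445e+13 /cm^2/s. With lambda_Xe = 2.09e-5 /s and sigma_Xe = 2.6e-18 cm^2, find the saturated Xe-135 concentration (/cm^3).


Xe_eq = (gamma_I + gamma_Xe) * Sigma_f * phi / (lambda_Xe + sigma_Xe * phi)
Numerator = (0.0602 + 0.0031) * 0.12 * 8.8445e+13 = 6.718282e+11
Denominator = 2.09e-5 + 2.6e-18 * 8.8445e+13 = 2.508570e-04
Xe_eq = 6.718282e+11 / 2.508570e-04 = 2.6781e+15 /cm^3

2.6781e+15


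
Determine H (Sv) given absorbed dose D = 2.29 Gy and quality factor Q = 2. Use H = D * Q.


H = D * Q
H = 2.29 * 2
H = 4.5800 Sv

4.5800


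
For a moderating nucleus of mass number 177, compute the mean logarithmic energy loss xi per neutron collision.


xi = 1 + (A-1)^2/(2A) * ln((A-1)/(A+1))
xi = 1 + (177-1)^2/(2*177) * ln((177-1)/(177 +1))
xi = 0.011257

0.011257


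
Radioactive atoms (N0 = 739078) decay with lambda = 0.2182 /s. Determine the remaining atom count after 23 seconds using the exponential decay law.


N = N0 * exp(-lambda * t)
N = 739078 * exp(-0.2182 * 23)
N = 4888.1

4888.1


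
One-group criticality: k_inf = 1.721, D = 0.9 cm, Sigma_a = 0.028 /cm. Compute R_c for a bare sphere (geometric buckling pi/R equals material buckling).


L^2 = D / Sigma_a = 0.9 / 0.028 = 32.14286 cm^2
B_m^2 = (k_inf - 1) / L^2 = (1.721 - 1) / 32.14286 = 0.02243111 /cm^2
For a bare sphere: B_g = pi/R, so R_c = pi / sqrt(B_m^2)
R_c = pi / sqrt(0.02243111) = 20.976 cm

20.976


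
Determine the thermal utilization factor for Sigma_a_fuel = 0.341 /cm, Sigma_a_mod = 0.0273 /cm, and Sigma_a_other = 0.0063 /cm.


f = Sigma_a_fuel / (Sigma_a_fuel + Sigma_a_mod + Sigma_a_other)
f = 0.341 / (0.341 + 0.0273 + 0.0063)
f = 0.91030

0.91030


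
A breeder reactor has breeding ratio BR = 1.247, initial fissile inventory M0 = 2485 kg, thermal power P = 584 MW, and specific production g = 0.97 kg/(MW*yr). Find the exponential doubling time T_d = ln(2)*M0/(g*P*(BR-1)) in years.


Breeding gain G = BR - 1 = 1.247 - 1 = 0.247
Fissile production rate = g * P * G = 0.97 * 584 * 0.247 = 139.92056 kg/yr
T_d = ln(2) * M0 / (g * P * G)
T_d = ln(2) * 2485 / 139.92056 = 12.310 yr

12.310


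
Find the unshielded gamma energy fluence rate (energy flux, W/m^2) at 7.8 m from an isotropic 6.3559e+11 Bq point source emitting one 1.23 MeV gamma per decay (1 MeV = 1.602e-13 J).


psi = A * E * 1.602e-13 / (4*pi*r^2)
psi = 6.3559e+11 * 1.23 * 1.602e-13 / (4*pi*7.8^2)
psi = 1.6381e-04 W/m^2

1.6381e-04


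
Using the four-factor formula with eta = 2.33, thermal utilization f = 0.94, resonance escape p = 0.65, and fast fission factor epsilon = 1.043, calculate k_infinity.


k_inf = eta * f * p * epsilon
k_inf = 2.33 * 0.94 * 0.65 * 1.043
k_inf = 1.4848

1.4848


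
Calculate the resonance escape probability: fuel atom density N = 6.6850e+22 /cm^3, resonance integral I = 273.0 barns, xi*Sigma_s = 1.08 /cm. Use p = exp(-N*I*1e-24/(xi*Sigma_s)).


p = exp(-N * I * 1e-24 / (xi*Sigma_s))
p = exp(-6.6850e+22 * 273.0 * 1e-24 / 1.08)
p = 4.5836e-08

4.5836e-08


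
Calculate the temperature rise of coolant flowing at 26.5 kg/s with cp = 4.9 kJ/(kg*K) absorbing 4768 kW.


dT = Q / (m_dot * cp)
dT = 4768 / (26.5 * 4.9)
dT = 36.719 C

36.719


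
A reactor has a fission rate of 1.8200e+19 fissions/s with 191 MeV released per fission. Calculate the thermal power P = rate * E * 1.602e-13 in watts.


P = fission_rate * E_MeV * 1.602e-13
P = 1.8200e+19 * 191 * 1.602e-13
P = 5.5689e+08 W

5.5689e+08


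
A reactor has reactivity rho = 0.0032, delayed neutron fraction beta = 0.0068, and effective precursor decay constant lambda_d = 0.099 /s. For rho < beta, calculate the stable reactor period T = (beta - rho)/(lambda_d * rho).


T = (beta - rho) / (lambda_d * rho)
T = (0.0068 - 0.0032) / (0.099 * 0.0032)
T = 11.364 s

11.364


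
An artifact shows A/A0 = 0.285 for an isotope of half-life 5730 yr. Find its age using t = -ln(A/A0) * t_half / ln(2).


lambda = ln(2) / t_half = ln(2) / 5730 = 1.209681e-04 /yr
t = -ln(A/A0) / lambda
t = -ln(0.285) / 1.209681e-04
t = 10377 yr

10377


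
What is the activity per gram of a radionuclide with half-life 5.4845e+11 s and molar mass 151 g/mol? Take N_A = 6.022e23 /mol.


lambda = ln(2) / t_half = ln(2) / 5.4845e+11 = 1.263829e-12 /s
SA = lambda * N_A / M
SA = 1.263829e-12 * 6.022e23 / 151
SA = 5.0403e+09 Bq/g

5.0403e+09


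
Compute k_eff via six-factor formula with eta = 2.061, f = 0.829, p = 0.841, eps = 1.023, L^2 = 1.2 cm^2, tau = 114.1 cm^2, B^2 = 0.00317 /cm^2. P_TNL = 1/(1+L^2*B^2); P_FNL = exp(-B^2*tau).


k_inf = eta*f*p*eps = 2.061*0.829*0.841*1.023 = 1.469955
P_TNL = 1/(1 + L^2*B^2) = 1/(1 + 1.2*0.00317) = 0.9962104
P_FNL = exp(-B^2*tau) = exp(-0.00317*114.1) = 0.6964934
k_eff = k_inf * P_TNL * P_FNL = 1.469955 * 0.9962104 * 0.6964934
k_eff = 1.0199

1.0199


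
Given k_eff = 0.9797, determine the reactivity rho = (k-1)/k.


rho = (k_eff - 1) / k_eff
rho = (0.9797 - 1) / 0.9797
rho = -0.020721

-0.020721


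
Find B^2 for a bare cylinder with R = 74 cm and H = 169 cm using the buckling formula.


B^2 = (2.405/R)^2 + (pi/H)^2
B^2 = (2.405/74)^2 + (pi/169)^2
B^2 = 0.0014018 /cm^2

0.0014018


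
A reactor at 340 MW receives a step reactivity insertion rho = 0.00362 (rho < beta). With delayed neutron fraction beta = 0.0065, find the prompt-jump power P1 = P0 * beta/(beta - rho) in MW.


P1/P0 = beta / (beta - rho)
P1/P0 = 0.0065 / (0.0065 - 0.00362) = 2.256944
P1 = 340 * 2.256944 = 767.36 MW

767.36


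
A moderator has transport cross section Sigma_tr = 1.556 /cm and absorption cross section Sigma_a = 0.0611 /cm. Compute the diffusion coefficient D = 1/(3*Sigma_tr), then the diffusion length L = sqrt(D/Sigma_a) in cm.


D = 1 / (3 * Sigma_tr) = 1 / (3 * 1.556) = 0.2142245 cm
L = sqrt(D / Sigma_a)
L = sqrt(0.2142245 / 0.0611)
L = 1.8725 cm

1.8725


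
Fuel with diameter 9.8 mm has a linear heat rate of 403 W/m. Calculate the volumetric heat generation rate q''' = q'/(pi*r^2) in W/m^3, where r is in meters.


r = D / 2 / 1000 = 9.8 / 2 / 1000 = 0.0049 m
q''' = q' / (pi * r^2)
q''' = 403 / (pi * 0.0049^2)
q''' = 5.3427e+06 W/m^3

5.3427e+06


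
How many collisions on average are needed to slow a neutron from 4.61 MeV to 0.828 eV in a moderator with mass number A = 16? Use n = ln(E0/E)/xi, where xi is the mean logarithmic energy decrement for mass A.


xi = 1 + (A-1)^2/(2A)*ln((A-1)/(A+1)) = 0.1199467 (for A = 16)
n = ln(E0/E) / xi
n = ln(4.61e6 / 0.828) / 0.1199467
n = ln(5.567633e+06) / 0.1199467 = 129.49

129.49


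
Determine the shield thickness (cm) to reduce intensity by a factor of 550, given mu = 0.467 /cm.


x = ln(factor) / mu
x = ln(550) / 0.467
x = 13.512 cm

13.512


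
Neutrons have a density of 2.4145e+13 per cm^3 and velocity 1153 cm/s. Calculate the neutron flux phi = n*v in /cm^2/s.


phi = n * v
phi = 2.4145e+13 * 1153
phi = 2.7839e+16 /cm^2/s

2.7839e+16


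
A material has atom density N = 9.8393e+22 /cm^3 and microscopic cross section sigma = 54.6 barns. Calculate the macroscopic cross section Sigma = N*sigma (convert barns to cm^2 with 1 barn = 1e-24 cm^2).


Sigma = N * sigma_barns * 1e-24
Sigma = 9.8393e+22 * 54.6 * 1e-24
Sigma = 5.3723 /cm

5.3723


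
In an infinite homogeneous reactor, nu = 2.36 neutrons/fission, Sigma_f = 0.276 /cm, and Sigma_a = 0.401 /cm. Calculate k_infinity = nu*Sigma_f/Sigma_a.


k_inf = nu * Sigma_f / Sigma_a
k_inf = 2.36 * 0.276 / 0.401
k_inf = 1.6243

1.6243


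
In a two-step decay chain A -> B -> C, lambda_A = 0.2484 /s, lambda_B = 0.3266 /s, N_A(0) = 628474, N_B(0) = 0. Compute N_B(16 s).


N_B(t) = lambda_A * N_A0 / (lambda_B - lambda_A) * [exp(-lambda_A*t) - exp(-lambda_B*t)]
exp(-0.2484*16) = 0.01879057; exp(-0.3266*16) = 0.005377133
N_B = 0.2484 * 628474 / (0.3266 - 0.2484) * (0.01879057 - 0.005377133)
N_B = 26778

26778


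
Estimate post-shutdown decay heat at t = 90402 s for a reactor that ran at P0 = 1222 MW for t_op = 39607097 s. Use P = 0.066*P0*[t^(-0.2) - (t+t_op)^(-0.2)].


P/P0 = 0.066 * [t^(-0.2) - (t + t_op)^(-0.2)]
P/P0 = 0.066 * [90402^(-0.2) - (90402 + 39607097)^(-0.2)]
P/P0 = 0.066 * [0.1020386 - 0.03021672] = 0.004740244
P = 1222 * 0.004740244 = 5.7926 MW

5.7926


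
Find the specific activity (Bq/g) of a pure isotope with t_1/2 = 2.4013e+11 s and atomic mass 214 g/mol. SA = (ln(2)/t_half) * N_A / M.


lambda = ln(2) / t_half = ln(2) / 2.4013e+11 = 2.886550e-12 /s
SA = lambda * N_A / M
SA = 2.886550e-12 * 6.022e23 / 214
SA = 8.1228e+09 Bq/g

8.1228e+09


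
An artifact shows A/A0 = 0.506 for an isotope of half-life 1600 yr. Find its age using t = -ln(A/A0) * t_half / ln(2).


lambda = ln(2) / t_half = ln(2) / 1600 = 4.332170e-04 /yr
t = -ln(A/A0) / lambda
t = -ln(0.506) / 4.332170e-04
t = 1572.5 yr

1572.5


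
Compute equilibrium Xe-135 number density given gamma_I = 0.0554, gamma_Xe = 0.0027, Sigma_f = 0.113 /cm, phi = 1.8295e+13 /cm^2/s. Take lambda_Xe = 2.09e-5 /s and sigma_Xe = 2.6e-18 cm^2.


Xe_eq = (gamma_I + gamma_Xe) * Sigma_f * phi / (lambda_Xe + sigma_Xe * phi)
Numerator = (0.0554 + 0.0027) * 0.113 * 1.8295e+13 = 1.201122e+11
Denominator = 2.09e-5 + 2.6e-18 * 1.8295e+13 = 6.846700e-05
Xe_eq = 1.201122e+11 / 6.846700e-05 = 1.7543e+15 /cm^3

1.7543e+15


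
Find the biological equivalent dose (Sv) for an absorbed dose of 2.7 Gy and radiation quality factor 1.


H = D * Q
H = 2.7 * 1
H = 2.7000 Sv

2.7000


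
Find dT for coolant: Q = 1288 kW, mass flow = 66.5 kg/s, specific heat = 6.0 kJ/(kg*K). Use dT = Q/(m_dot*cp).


dT = Q / (m_dot * cp)
dT = 1288 / (66.5 * 6.0)
dT = 3.2281 C

3.2281


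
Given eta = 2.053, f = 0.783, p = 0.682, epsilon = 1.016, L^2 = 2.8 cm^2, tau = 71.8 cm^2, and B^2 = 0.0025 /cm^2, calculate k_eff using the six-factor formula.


k_inf = eta*f*p*eps = 2.053*0.783*0.682*1.016 = 1.113855
P_TNL = 1/(1 + L^2*B^2) = 1/(1 + 2.8*0.0025) = 0.9930487
P_FNL = exp(-B^2*tau) = exp(-0.0025*71.8) = 0.8356880
k_eff = k_inf * P_TNL * P_FNL = 1.113855 * 0.9930487 * 0.8356880
k_eff = 0.92436

0.92436


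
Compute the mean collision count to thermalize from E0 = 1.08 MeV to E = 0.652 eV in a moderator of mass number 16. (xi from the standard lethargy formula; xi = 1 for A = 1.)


xi = 1 + (A-1)^2/(2A)*ln((A-1)/(A+1)) = 0.1199467 (for A = 16)
n = ln(E0/E) / xi
n = ln(1.08e6 / 0.652) / 0.1199467
n = ln(1.656442e+06) / 0.1199467 = 119.39

119.39


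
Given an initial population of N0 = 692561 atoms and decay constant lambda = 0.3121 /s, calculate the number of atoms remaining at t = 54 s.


N = N0 * exp(-lambda * t)
N = 692561 * exp(-0.3121 * 54)
N = 0.033199

0.033199


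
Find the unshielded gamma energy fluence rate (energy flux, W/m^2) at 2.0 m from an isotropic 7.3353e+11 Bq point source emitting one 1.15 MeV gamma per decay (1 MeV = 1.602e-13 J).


psi = A * E * 1.602e-13 / (4*pi*r^2)
psi = 7.3353e+11 * 1.15 * 1.602e-13 / (4*pi*2.0^2)
psi = 0.0026885 W/m^2

0.0026885


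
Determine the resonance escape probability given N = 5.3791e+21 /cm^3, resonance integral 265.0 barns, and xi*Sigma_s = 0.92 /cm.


p = exp(-N * I * 1e-24 / (xi*Sigma_s))
p = exp(-5.3791e+21 * 265.0 * 1e-24 / 0.92)
p = 0.21237

0.21237


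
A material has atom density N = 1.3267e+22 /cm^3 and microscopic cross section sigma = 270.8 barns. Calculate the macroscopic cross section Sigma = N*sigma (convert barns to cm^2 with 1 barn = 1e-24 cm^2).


Sigma = N * sigma_barns * 1e-24
Sigma = 1.3267e+22 * 270.8 * 1e-24
Sigma = 3.5927 /cm

3.5927


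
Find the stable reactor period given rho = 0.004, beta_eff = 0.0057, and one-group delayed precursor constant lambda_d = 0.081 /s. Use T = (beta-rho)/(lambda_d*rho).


T = (beta - rho) / (lambda_d * rho)
T = (0.0057 - 0.004) / (0.081 * 0.004)
T = 5.2469 s

5.2469


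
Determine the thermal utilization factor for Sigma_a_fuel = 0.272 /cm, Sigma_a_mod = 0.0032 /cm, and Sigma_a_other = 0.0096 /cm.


f = Sigma_a_fuel / (Sigma_a_fuel + Sigma_a_mod + Sigma_a_other)
f = 0.272 / (0.272 + 0.0032 + 0.0096)
f = 0.95506

0.95506


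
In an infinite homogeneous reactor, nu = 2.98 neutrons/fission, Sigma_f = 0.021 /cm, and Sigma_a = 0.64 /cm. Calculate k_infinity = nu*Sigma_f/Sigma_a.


k_inf = nu * Sigma_f / Sigma_a
k_inf = 2.98 * 0.021 / 0.64
k_inf = 0.097781

0.097781


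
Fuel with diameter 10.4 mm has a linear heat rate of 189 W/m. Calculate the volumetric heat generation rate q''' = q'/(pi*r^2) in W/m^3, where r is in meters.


r = D / 2 / 1000 = 10.4 / 2 / 1000 = 0.0052 m
q''' = q' / (pi * r^2)
q''' = 189 / (pi * 0.0052^2)
q''' = 2.2249e+06 W/m^3

2.2249e+06


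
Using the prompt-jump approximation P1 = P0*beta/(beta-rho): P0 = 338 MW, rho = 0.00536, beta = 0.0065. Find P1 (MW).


P1/P0 = beta / (beta - rho)
P1/P0 = 0.0065 / (0.0065 - 0.00536) = 5.701754
P1 = 338 * 5.701754 = 1927.2 MW

1927.2


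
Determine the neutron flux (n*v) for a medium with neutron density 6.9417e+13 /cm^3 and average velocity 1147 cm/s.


phi = n * v
phi = 6.9417e+13 * 1147
phi = 7.9621e+16 /cm^2/s

7.9621e+16


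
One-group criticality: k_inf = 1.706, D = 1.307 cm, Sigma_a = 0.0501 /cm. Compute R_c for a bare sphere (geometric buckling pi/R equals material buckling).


L^2 = D / Sigma_a = 1.307 / 0.0501 = 26.08782 cm^2
B_m^2 = (k_inf - 1) / L^2 = (1.706 - 1) / 26.08782 = 0.02706244 /cm^2
For a bare sphere: B_g = pi/R, so R_c = pi / sqrt(B_m^2)
R_c = pi / sqrt(0.02706244) = 19.097 cm

19.097


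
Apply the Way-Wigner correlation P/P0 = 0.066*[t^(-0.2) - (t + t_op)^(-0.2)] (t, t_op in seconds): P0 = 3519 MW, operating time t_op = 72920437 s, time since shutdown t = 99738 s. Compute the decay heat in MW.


P/P0 = 0.066 * [t^(-0.2) - (t + t_op)^(-0.2)]
P/P0 = 0.066 * [99738^(-0.2) - (99738 + 72920437)^(-0.2)]
P/P0 = 0.066 * [0.1000525 - 0.02674924] = 0.004838015
P = 3519 * 0.004838015 = 17.025 MW

17.025


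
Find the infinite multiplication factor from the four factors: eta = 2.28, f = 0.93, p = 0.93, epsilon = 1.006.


k_inf = eta * f * p * epsilon
k_inf = 2.28 * 0.93 * 0.93 * 1.006
k_inf = 1.9838

1.9838


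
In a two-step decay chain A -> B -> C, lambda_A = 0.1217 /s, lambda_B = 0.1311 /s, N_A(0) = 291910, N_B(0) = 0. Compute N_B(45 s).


N_B(t) = lambda_A * N_A0 / (lambda_B - lambda_A) * [exp(-lambda_A*t) - exp(-lambda_B*t)]
exp(-0.1217*45) = 0.004183948; exp(-0.1311*45) = 0.002740815
N_B = 0.1217 * 291910 / (0.1311 - 0.1217) * (0.004183948 - 0.002740815)
N_B = 5454.0

5454.0


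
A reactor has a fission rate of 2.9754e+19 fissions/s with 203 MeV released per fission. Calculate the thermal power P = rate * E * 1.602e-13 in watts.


P = fission_rate * E_MeV * 1.602e-13
P = 2.9754e+19 * 203 * 1.602e-13
P = 9.6762e+08 W

9.6762e+08


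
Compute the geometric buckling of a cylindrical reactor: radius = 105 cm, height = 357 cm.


B^2 = (2.405/R)^2 + (pi/H)^2
B^2 = (2.405/105)^2 + (pi/357)^2
B^2 = 6.0207e-04 /cm^2

6.0207e-04


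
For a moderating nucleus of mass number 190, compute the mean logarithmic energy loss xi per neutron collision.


xi = 1 + (A-1)^2/(2A) * ln((A-1)/(A+1))
xi = 1 + (190-1)^2/(2*190) * ln((190-1)/(190 +1))
xi = 0.010489

0.010489


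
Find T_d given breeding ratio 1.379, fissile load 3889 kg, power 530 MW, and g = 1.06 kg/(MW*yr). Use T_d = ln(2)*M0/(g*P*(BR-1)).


Breeding gain G = BR - 1 = 1.379 - 1 = 0.379
Fissile production rate = g * P * G = 1.06 * 530 * 0.379 = 212.9222 kg/yr
T_d = ln(2) * M0 / (g * P * G)
T_d = ln(2) * 3889 / 212.9222 = 12.660 yr

12.660


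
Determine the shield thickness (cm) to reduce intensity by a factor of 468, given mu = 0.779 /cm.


x = ln(factor) / mu
x = ln(468) / 0.779
x = 7.8928 cm

7.8928


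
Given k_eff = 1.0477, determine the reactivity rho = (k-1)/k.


rho = (k_eff - 1) / k_eff
rho = (1.0477 - 1) / 1.0477
rho = 0.045528

0.045528


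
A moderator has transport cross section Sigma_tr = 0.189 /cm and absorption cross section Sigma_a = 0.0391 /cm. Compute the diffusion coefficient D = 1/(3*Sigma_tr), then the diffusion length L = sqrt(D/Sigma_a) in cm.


D = 1 / (3 * Sigma_tr) = 1 / (3 * 0.189) = 1.763668 cm
L = sqrt(D / Sigma_a)
L = sqrt(1.763668 / 0.0391)
L = 6.7161 cm

6.7161
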